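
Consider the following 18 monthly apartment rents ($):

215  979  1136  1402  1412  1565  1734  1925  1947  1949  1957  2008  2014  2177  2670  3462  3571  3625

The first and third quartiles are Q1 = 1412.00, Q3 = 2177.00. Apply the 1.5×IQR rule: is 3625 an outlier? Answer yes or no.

yes

IQR = Q3 − Q1 = 2177.00 − 1412.00 = 765.00.
Lower fence = Q1 − 1.5·IQR = 1412.00 − 1147.50 = 264.50.
Upper fence = Q3 + 1.5·IQR = 2177.00 + 1147.50 = 3324.50.
3625 lies above the upper fence.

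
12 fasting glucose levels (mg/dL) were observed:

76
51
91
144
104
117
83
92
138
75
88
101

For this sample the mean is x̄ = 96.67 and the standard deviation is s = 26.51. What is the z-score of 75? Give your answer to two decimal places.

z = (75 − 96.67) / 26.51 = -0.82.

-0.82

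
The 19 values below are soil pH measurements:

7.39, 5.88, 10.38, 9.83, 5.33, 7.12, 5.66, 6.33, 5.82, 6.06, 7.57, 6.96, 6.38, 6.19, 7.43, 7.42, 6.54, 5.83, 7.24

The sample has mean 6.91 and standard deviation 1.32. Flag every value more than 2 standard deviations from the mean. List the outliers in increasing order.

9.83, 10.38

Cutoffs at x̄ ± 2s: 6.91 ± 2·1.32 = [4.27, 9.55].
9.83: z = 2.21, |z| > 2 → outlier.
10.38: z = 2.63, |z| > 2 → outlier.
Every other value lies within [4.27, 9.55].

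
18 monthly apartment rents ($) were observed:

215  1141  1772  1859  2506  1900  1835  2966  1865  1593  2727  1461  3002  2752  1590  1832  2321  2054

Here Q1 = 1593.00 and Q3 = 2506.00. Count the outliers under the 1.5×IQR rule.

1

IQR = 913.00; fences at 1593.00 − 1369.50 = 223.50 and 2506.00 + 1369.50 = 3875.50.
Outside the cutoffs: 215.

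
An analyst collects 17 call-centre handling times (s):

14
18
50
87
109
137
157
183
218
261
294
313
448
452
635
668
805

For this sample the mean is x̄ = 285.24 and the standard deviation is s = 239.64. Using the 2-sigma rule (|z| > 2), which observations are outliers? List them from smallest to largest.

805

Cutoffs at x̄ ± 2s: 285.24 ± 2·239.64 = [-194.04, 764.52].
805: z = 2.17, |z| > 2 → outlier.
Every other value lies within [-194.04, 764.52].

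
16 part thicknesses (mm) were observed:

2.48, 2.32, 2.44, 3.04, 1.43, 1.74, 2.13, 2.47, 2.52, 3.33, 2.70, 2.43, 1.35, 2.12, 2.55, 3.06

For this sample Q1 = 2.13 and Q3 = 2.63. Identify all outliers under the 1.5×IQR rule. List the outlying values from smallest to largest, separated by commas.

1.35

IQR = Q3 − Q1 = 2.63 − 2.13 = 0.50.
Lower fence = Q1 − 1.5·IQR = 2.13 − 0.75 = 1.38.
Upper fence = Q3 + 1.5·IQR = 2.63 + 0.75 = 3.38.
1.35 < 1.38 → outlier.
All remaining values lie within [1.38, 3.38].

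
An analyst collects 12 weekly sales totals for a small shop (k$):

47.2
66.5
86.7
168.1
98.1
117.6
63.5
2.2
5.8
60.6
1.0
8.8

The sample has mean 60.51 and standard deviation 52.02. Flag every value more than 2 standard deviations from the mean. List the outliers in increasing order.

168.1

Cutoffs at x̄ ± 2s: 60.51 ± 2·52.02 = [-43.53, 164.55].
168.1: z = 2.07, |z| > 2 → outlier.
Every other value lies within [-43.53, 164.55].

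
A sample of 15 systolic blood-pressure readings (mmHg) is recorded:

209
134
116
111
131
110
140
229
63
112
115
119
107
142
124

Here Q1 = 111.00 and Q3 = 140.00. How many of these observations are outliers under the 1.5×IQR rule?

3

IQR = 29.00; fences at 111.00 − 43.50 = 67.50 and 140.00 + 43.50 = 183.50.
Outside the cutoffs: 63, 209, 229.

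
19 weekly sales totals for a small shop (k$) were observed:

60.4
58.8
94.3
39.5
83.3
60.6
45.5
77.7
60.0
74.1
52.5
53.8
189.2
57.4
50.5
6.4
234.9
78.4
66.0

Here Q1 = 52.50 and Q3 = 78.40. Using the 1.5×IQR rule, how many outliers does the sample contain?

IQR = 25.90; fences at 52.50 − 38.85 = 13.65 and 78.40 + 38.85 = 117.25.
Outside the cutoffs: 6.4, 189.2, 234.9.

3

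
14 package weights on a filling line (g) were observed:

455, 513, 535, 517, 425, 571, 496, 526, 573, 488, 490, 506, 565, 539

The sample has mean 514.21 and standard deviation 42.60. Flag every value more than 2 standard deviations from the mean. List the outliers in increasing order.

425

Cutoffs at x̄ ± 2s: 514.21 ± 2·42.60 = [429.01, 599.41].
425: z = -2.09, |z| > 2 → outlier.
Every other value lies within [429.01, 599.41].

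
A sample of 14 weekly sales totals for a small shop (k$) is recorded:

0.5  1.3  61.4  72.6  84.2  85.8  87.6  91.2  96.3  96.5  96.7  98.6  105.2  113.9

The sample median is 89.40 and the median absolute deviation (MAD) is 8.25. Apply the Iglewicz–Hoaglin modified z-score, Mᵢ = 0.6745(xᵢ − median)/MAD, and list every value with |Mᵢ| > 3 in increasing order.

|Mᵢ| > 3 ⇔ |xᵢ − 89.40| > 3·8.25/0.6745 = 36.69.
So outliers lie outside [52.71, 126.09].
0.5: M = -7.27 → outlier.
1.3: M = -7.20 → outlier.

0.5, 1.3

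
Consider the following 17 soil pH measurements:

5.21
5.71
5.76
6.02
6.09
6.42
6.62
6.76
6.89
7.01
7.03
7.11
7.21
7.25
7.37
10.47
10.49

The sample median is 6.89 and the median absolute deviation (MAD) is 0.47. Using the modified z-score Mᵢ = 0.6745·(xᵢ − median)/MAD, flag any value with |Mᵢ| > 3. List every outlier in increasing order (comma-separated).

|Mᵢ| > 3 ⇔ |xᵢ − 6.89| > 3·0.47/0.6745 = 2.09.
So outliers lie outside [4.80, 8.98].
10.47: M = 5.14 → outlier.
10.49: M = 5.17 → outlier.

10.47, 10.49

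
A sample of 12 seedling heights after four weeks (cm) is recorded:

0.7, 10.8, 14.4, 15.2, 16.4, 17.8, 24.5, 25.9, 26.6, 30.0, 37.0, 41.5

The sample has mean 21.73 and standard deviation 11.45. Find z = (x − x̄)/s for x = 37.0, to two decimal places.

1.33

z = (37.0 − 21.73) / 11.45 = 1.33.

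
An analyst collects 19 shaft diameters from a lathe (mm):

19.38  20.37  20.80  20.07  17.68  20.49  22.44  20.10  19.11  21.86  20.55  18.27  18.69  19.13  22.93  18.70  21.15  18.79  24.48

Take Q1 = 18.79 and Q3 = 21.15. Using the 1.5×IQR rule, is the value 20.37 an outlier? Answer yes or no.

IQR = Q3 − Q1 = 21.15 − 18.79 = 2.36.
Lower fence = Q1 − 1.5·IQR = 18.79 − 3.54 = 15.25.
Upper fence = Q3 + 1.5·IQR = 21.15 + 3.54 = 24.69.
20.37 lies within [15.25, 24.69].

no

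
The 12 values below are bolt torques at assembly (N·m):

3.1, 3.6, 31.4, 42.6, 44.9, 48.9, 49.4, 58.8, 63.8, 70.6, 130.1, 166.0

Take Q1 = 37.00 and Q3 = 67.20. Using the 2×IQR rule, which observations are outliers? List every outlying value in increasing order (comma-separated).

130.1, 166.0

IQR = Q3 − Q1 = 67.20 − 37.00 = 30.20.
Lower fence = Q1 − 2·IQR = 37.00 − 60.40 = -23.40.
Upper fence = Q3 + 2·IQR = 67.20 + 60.40 = 127.60.
130.1 > 127.60 → outlier.
166.0 > 127.60 → outlier.
All remaining values lie within [-23.40, 127.60].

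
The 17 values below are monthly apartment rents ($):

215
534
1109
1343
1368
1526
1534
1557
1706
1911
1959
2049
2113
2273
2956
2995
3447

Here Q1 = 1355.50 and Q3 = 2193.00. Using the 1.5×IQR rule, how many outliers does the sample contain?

IQR = 837.50; fences at 1355.50 − 1256.25 = 99.25 and 2193.00 + 1256.25 = 3449.25.
Every value lies within the cutoffs.

0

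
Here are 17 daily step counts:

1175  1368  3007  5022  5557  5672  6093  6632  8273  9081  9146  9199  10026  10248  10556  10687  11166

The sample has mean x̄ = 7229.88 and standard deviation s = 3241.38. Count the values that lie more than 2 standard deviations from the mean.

0

Cutoffs: x̄ ± 2s = [747.12, 13712.64].
Every value lies within the cutoffs.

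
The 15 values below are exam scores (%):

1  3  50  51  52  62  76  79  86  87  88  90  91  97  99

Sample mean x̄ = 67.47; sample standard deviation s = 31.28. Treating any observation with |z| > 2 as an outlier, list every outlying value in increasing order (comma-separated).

1, 3

Cutoffs at x̄ ± 2s: 67.47 ± 2·31.28 = [4.91, 130.03].
1: z = -2.13, |z| > 2 → outlier.
3: z = -2.06, |z| > 2 → outlier.
Every other value lies within [4.91, 130.03].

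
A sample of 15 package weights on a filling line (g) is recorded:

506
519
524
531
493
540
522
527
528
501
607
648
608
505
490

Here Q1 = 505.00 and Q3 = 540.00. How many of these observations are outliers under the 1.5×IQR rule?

3

IQR = 35.00; fences at 505.00 − 52.50 = 452.50 and 540.00 + 52.50 = 592.50.
Outside the cutoffs: 607, 608, 648.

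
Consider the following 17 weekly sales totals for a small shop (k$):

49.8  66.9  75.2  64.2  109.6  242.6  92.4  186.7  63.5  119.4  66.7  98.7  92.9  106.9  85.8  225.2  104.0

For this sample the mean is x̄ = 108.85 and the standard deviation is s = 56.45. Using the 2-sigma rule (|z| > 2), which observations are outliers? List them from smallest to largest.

Cutoffs at x̄ ± 2s: 108.85 ± 2·56.45 = [-4.05, 221.75].
225.2: z = 2.06, |z| > 2 → outlier.
242.6: z = 2.37, |z| > 2 → outlier.
Every other value lies within [-4.05, 221.75].

225.2, 242.6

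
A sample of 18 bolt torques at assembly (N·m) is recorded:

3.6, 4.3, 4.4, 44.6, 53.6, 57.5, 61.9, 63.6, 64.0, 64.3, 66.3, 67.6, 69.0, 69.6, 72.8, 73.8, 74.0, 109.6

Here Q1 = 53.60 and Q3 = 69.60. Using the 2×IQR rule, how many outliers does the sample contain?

4

IQR = 16.00; fences at 53.60 − 32.00 = 21.60 and 69.60 + 32.00 = 101.60.
Outside the cutoffs: 3.6, 4.3, 4.4, 109.6.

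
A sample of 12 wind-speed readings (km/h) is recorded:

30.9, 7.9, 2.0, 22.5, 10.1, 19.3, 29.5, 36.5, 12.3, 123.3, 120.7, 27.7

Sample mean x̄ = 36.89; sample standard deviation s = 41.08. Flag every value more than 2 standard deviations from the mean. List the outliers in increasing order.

Cutoffs at x̄ ± 2s: 36.89 ± 2·41.08 = [-45.27, 119.05].
120.7: z = 2.04, |z| > 2 → outlier.
123.3: z = 2.10, |z| > 2 → outlier.
Every other value lies within [-45.27, 119.05].

120.7, 123.3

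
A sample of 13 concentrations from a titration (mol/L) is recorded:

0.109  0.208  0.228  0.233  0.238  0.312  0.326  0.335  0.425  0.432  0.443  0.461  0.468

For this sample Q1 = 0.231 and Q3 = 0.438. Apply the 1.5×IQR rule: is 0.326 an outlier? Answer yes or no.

IQR = Q3 − Q1 = 0.438 − 0.231 = 0.207.
Lower fence = Q1 − 1.5·IQR = 0.231 − 0.3105 = -0.0795.
Upper fence = Q3 + 1.5·IQR = 0.438 + 0.3105 = 0.7485.
0.326 lies within [-0.0795, 0.7485].

no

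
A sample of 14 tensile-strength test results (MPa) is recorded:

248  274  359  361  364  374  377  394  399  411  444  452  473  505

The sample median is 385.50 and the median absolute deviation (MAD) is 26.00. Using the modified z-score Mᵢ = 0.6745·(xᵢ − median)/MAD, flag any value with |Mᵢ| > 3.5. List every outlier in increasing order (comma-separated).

|Mᵢ| > 3.5 ⇔ |xᵢ − 385.50| > 3.5·26.00/0.6745 = 134.91.
So outliers lie outside [250.59, 520.41].
248: M = -3.57 → outlier.

248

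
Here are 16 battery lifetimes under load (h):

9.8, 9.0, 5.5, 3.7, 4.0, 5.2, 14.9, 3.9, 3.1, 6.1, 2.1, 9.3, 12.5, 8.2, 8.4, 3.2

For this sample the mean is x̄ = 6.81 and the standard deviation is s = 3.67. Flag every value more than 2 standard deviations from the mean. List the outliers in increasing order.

Cutoffs at x̄ ± 2s: 6.81 ± 2·3.67 = [-0.53, 14.15].
14.9: z = 2.20, |z| > 2 → outlier.
Every other value lies within [-0.53, 14.15].

14.9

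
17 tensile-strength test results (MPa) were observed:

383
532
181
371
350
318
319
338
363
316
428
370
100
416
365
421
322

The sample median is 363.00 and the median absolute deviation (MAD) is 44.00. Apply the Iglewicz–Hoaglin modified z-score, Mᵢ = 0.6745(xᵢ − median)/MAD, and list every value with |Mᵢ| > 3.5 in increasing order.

|Mᵢ| > 3.5 ⇔ |xᵢ − 363.00| > 3.5·44.00/0.6745 = 228.32.
So outliers lie outside [134.68, 591.32].
100: M = -4.03 → outlier.

100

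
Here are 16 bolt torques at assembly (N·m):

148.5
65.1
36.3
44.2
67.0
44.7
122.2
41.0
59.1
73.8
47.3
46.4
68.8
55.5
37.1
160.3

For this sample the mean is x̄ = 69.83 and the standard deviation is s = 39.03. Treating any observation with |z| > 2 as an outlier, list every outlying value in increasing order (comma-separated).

148.5, 160.3

Cutoffs at x̄ ± 2s: 69.83 ± 2·39.03 = [-8.23, 147.89].
148.5: z = 2.02, |z| > 2 → outlier.
160.3: z = 2.32, |z| > 2 → outlier.
Every other value lies within [-8.23, 147.89].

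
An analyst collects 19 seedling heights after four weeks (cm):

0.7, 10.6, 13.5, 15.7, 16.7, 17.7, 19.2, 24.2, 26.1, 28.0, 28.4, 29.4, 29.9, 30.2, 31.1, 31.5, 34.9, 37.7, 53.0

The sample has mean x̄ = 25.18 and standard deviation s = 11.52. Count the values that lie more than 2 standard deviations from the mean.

2

Cutoffs: x̄ ± 2s = [2.14, 48.22].
Outside the cutoffs: 0.7, 53.0.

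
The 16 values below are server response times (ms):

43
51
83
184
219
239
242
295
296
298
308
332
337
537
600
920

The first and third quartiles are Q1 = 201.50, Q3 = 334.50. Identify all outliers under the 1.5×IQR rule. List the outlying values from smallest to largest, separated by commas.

537, 600, 920

IQR = Q3 − Q1 = 334.50 − 201.50 = 133.00.
Lower fence = Q1 − 1.5·IQR = 201.50 − 199.50 = 2.00.
Upper fence = Q3 + 1.5·IQR = 334.50 + 199.50 = 534.00.
537 > 534.00 → outlier.
600 > 534.00 → outlier.
920 > 534.00 → outlier.
All remaining values lie within [2.00, 534.00].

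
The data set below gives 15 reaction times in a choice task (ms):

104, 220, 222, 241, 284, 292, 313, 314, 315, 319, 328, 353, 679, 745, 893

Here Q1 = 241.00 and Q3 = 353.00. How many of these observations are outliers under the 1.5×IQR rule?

3

IQR = 112.00; fences at 241.00 − 168.00 = 73.00 and 353.00 + 168.00 = 521.00.
Outside the cutoffs: 679, 745, 893.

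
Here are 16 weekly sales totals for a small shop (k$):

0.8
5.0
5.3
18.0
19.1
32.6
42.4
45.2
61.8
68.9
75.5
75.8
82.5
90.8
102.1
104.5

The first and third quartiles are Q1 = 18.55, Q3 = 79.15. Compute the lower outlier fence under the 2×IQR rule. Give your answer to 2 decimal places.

IQR = Q3 − Q1 = 79.15 − 18.55 = 60.60.
Lower fence = Q1 − 2·IQR = 18.55 − 121.20 = -102.65.
Upper fence = Q3 + 2·IQR = 79.15 + 121.20 = 200.35.

-102.65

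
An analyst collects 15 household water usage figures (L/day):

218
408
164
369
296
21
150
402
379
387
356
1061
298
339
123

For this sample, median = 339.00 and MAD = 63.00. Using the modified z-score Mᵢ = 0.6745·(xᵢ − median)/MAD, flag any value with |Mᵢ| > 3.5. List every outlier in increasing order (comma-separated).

1061

|Mᵢ| > 3.5 ⇔ |xᵢ − 339.00| > 3.5·63.00/0.6745 = 326.91.
So outliers lie outside [12.09, 665.91].
1061: M = 7.73 → outlier.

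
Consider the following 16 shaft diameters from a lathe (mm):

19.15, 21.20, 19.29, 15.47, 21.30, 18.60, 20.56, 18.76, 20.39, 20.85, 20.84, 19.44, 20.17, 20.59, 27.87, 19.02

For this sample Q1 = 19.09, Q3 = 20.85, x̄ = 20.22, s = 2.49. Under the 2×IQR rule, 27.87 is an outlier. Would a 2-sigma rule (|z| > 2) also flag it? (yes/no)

yes

z = (27.87 − 20.22) / 2.49 = 3.07.
|z| = 3.07 > 2.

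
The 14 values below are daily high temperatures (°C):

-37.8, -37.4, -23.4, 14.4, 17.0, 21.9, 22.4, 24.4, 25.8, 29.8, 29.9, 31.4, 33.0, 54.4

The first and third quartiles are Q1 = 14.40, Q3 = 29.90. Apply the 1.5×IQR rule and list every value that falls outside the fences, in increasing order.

IQR = Q3 − Q1 = 29.90 − 14.40 = 15.50.
Lower fence = Q1 − 1.5·IQR = 14.40 − 23.25 = -8.85.
Upper fence = Q3 + 1.5·IQR = 29.90 + 23.25 = 53.15.
-37.8 < -8.85 → outlier.
-37.4 < -8.85 → outlier.
-23.4 < -8.85 → outlier.
54.4 > 53.15 → outlier.
All remaining values lie within [-8.85, 53.15].

-37.8, -37.4, -23.4, 54.4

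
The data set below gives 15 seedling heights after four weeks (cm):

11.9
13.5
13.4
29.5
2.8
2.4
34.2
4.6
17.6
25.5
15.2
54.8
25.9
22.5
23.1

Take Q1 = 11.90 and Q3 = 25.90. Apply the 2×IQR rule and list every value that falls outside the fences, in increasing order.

IQR = Q3 − Q1 = 25.90 − 11.90 = 14.00.
Lower fence = Q1 − 2·IQR = 11.90 − 28.00 = -16.10.
Upper fence = Q3 + 2·IQR = 25.90 + 28.00 = 53.90.
54.8 > 53.90 → outlier.
All remaining values lie within [-16.10, 53.90].

54.8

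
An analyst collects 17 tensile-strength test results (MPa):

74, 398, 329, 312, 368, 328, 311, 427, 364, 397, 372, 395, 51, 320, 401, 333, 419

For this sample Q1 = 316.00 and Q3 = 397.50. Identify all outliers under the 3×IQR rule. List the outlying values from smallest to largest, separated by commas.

IQR = Q3 − Q1 = 397.50 − 316.00 = 81.50.
Lower fence = Q1 − 3·IQR = 316.00 − 244.50 = 71.50.
Upper fence = Q3 + 3·IQR = 397.50 + 244.50 = 642.00.
51 < 71.50 → outlier.
All remaining values lie within [71.50, 642.00].

51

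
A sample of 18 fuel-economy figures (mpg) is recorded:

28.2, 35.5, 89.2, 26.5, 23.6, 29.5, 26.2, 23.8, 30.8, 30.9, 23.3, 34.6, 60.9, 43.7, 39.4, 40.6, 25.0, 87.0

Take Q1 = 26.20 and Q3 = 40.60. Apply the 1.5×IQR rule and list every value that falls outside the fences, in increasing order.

87.0, 89.2

IQR = Q3 − Q1 = 40.60 − 26.20 = 14.40.
Lower fence = Q1 − 1.5·IQR = 26.20 − 21.60 = 4.60.
Upper fence = Q3 + 1.5·IQR = 40.60 + 21.60 = 62.20.
87.0 > 62.20 → outlier.
89.2 > 62.20 → outlier.
All remaining values lie within [4.60, 62.20].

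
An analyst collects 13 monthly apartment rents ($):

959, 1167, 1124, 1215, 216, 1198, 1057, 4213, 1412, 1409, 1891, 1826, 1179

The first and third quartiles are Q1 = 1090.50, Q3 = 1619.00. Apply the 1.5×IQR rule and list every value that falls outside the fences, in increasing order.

IQR = Q3 − Q1 = 1619.00 − 1090.50 = 528.50.
Lower fence = Q1 − 1.5·IQR = 1090.50 − 792.75 = 297.75.
Upper fence = Q3 + 1.5·IQR = 1619.00 + 792.75 = 2411.75.
216 < 297.75 → outlier.
4213 > 2411.75 → outlier.
All remaining values lie within [297.75, 2411.75].

216, 4213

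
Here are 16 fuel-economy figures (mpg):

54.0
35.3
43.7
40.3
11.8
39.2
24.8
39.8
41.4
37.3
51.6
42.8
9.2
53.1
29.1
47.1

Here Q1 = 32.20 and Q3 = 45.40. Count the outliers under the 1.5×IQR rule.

2

IQR = 13.20; fences at 32.20 − 19.80 = 12.40 and 45.40 + 19.80 = 65.20.
Outside the cutoffs: 9.2, 11.8.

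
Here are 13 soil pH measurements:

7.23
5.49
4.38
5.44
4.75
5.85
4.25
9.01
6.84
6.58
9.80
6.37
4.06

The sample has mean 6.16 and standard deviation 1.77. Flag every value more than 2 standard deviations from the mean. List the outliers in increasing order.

Cutoffs at x̄ ± 2s: 6.16 ± 2·1.77 = [2.62, 9.70].
9.80: z = 2.06, |z| > 2 → outlier.
Every other value lies within [2.62, 9.70].

9.80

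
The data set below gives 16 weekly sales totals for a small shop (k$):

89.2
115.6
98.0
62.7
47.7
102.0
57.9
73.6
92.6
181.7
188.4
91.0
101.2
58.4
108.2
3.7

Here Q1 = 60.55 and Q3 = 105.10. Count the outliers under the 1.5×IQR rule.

2

IQR = 44.55; fences at 60.55 − 66.825 = -6.275 and 105.10 + 66.825 = 171.925.
Outside the cutoffs: 181.7, 188.4.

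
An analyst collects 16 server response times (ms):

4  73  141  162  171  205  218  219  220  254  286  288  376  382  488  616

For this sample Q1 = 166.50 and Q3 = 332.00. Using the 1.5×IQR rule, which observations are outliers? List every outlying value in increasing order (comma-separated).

616

IQR = Q3 − Q1 = 332.00 − 166.50 = 165.50.
Lower fence = Q1 − 1.5·IQR = 166.50 − 248.25 = -81.75.
Upper fence = Q3 + 1.5·IQR = 332.00 + 248.25 = 580.25.
616 > 580.25 → outlier.
All remaining values lie within [-81.75, 580.25].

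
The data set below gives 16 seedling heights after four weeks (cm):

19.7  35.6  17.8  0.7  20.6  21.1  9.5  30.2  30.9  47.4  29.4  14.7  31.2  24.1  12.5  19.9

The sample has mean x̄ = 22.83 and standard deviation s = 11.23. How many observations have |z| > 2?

1

Cutoffs: x̄ ± 2s = [0.37, 45.29].
Outside the cutoffs: 47.4.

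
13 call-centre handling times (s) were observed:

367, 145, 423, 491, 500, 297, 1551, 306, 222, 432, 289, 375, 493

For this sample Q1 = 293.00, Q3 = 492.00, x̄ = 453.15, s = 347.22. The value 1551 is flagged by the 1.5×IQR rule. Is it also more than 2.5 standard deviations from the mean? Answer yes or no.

yes

z = (1551 − 453.15) / 347.22 = 3.16.
|z| = 3.16 > 2.5.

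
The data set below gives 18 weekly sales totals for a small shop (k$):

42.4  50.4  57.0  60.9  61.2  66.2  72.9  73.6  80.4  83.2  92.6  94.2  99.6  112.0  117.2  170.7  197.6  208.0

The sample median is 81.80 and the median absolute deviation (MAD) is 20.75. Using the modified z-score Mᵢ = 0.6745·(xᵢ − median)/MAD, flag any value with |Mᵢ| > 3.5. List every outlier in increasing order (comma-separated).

197.6, 208.0

|Mᵢ| > 3.5 ⇔ |xᵢ − 81.80| > 3.5·20.75/0.6745 = 107.67.
So outliers lie outside [-25.87, 189.47].
197.6: M = 3.76 → outlier.
208.0: M = 4.10 → outlier.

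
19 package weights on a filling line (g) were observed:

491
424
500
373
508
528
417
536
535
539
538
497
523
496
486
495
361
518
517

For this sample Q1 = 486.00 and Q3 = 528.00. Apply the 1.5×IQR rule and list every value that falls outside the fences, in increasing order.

IQR = Q3 − Q1 = 528.00 − 486.00 = 42.00.
Lower fence = Q1 − 1.5·IQR = 486.00 − 63.00 = 423.00.
Upper fence = Q3 + 1.5·IQR = 528.00 + 63.00 = 591.00.
361 < 423.00 → outlier.
373 < 423.00 → outlier.
417 < 423.00 → outlier.
All remaining values lie within [423.00, 591.00].

361, 373, 417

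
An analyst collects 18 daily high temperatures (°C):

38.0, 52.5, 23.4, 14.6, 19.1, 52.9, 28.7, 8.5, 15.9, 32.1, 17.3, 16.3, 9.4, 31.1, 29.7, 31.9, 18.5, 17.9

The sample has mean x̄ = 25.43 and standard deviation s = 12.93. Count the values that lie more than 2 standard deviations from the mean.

2

Cutoffs: x̄ ± 2s = [-0.43, 51.29].
Outside the cutoffs: 52.5, 52.9.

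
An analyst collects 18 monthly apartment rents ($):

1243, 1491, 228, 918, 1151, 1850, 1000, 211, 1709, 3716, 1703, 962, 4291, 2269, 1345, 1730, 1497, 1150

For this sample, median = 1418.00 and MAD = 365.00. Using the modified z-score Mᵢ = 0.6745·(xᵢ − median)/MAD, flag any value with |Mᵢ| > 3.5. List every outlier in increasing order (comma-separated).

|Mᵢ| > 3.5 ⇔ |xᵢ − 1418.00| > 3.5·365.00/0.6745 = 1894.00.
So outliers lie outside [-476.00, 3312.00].
3716: M = 4.25 → outlier.
4291: M = 5.31 → outlier.

3716, 4291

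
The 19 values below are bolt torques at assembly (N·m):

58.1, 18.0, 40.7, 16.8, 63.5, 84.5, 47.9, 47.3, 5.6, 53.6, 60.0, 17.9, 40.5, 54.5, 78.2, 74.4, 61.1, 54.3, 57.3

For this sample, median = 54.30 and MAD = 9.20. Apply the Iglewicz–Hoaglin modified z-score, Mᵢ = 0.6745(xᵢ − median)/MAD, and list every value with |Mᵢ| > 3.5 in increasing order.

5.6

|Mᵢ| > 3.5 ⇔ |xᵢ − 54.30| > 3.5·9.20/0.6745 = 47.74.
So outliers lie outside [6.56, 102.04].
5.6: M = -3.57 → outlier.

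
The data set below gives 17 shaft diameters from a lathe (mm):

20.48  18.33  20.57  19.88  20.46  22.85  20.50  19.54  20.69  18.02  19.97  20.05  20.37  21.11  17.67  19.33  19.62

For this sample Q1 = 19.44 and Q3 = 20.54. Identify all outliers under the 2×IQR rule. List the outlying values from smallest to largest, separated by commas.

22.85

IQR = Q3 − Q1 = 20.54 − 19.44 = 1.10.
Lower fence = Q1 − 2·IQR = 19.44 − 2.20 = 17.24.
Upper fence = Q3 + 2·IQR = 20.54 + 2.20 = 22.74.
22.85 > 22.74 → outlier.
All remaining values lie within [17.24, 22.74].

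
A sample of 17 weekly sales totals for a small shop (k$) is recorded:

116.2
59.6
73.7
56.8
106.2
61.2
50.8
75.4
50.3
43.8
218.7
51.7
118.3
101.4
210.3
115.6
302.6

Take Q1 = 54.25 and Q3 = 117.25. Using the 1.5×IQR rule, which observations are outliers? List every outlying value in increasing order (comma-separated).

IQR = Q3 − Q1 = 117.25 − 54.25 = 63.00.
Lower fence = Q1 − 1.5·IQR = 54.25 − 94.50 = -40.25.
Upper fence = Q3 + 1.5·IQR = 117.25 + 94.50 = 211.75.
218.7 > 211.75 → outlier.
302.6 > 211.75 → outlier.
All remaining values lie within [-40.25, 211.75].

218.7, 302.6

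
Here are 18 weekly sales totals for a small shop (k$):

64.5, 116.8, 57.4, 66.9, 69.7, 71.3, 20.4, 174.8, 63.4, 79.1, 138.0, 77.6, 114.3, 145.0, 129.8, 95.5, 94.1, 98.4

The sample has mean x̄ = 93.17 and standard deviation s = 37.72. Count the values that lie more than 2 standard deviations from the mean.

Cutoffs: x̄ ± 2s = [17.73, 168.61].
Outside the cutoffs: 174.8.

1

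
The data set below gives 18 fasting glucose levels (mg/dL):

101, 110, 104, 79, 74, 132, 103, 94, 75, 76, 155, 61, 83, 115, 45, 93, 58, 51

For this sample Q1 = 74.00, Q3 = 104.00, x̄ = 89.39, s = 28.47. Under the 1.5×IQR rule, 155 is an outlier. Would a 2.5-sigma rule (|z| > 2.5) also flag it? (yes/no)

z = (155 − 89.39) / 28.47 = 2.30.
|z| = 2.30 ≤ 2.5.

no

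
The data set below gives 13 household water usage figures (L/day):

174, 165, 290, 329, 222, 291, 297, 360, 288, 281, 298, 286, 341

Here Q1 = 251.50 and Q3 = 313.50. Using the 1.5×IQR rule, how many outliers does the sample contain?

IQR = 62.00; fences at 251.50 − 93.00 = 158.50 and 313.50 + 93.00 = 406.50.
Every value lies within the cutoffs.

0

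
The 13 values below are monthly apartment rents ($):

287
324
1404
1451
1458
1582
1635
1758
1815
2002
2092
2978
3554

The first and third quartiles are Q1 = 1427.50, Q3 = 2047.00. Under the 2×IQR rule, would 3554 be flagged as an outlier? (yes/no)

yes

IQR = Q3 − Q1 = 2047.00 − 1427.50 = 619.50.
Lower fence = Q1 − 2·IQR = 1427.50 − 1239.00 = 188.50.
Upper fence = Q3 + 2·IQR = 2047.00 + 1239.00 = 3286.00.
3554 lies above the upper fence.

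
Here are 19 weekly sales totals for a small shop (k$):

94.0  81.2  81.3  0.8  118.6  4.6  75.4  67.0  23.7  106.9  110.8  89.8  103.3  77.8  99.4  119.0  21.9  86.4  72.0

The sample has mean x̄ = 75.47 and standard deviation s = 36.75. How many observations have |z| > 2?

1

Cutoffs: x̄ ± 2s = [1.97, 148.97].
Outside the cutoffs: 0.8.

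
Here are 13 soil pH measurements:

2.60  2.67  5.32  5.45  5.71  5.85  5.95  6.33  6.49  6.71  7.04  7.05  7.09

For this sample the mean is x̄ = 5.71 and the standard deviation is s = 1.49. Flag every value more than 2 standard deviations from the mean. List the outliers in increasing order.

Cutoffs at x̄ ± 2s: 5.71 ± 2·1.49 = [2.73, 8.69].
2.60: z = -2.09, |z| > 2 → outlier.
2.67: z = -2.04, |z| > 2 → outlier.
Every other value lies within [2.73, 8.69].

2.60, 2.67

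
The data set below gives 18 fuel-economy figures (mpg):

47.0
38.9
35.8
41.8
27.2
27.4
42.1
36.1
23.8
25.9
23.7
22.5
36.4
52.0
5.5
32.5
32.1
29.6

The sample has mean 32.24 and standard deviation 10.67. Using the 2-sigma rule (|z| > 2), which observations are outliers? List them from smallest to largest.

Cutoffs at x̄ ± 2s: 32.24 ± 2·10.67 = [10.90, 53.58].
5.5: z = -2.51, |z| > 2 → outlier.
Every other value lies within [10.90, 53.58].

5.5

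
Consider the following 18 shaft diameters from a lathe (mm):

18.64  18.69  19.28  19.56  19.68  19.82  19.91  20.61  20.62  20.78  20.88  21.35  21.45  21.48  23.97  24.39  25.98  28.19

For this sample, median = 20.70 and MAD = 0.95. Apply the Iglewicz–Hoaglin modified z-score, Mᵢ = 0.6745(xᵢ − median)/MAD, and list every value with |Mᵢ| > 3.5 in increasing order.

25.98, 28.19

|Mᵢ| > 3.5 ⇔ |xᵢ − 20.70| > 3.5·0.95/0.6745 = 4.93.
So outliers lie outside [15.77, 25.63].
25.98: M = 3.75 → outlier.
28.19: M = 5.32 → outlier.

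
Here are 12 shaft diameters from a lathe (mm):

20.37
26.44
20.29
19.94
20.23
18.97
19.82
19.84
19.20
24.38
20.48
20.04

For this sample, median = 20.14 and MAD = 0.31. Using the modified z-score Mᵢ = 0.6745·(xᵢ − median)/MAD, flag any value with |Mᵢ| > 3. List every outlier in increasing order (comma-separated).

|Mᵢ| > 3 ⇔ |xᵢ − 20.14| > 3·0.31/0.6745 = 1.38.
So outliers lie outside [18.76, 21.52].
24.38: M = 9.23 → outlier.
26.44: M = 13.71 → outlier.

24.38, 26.44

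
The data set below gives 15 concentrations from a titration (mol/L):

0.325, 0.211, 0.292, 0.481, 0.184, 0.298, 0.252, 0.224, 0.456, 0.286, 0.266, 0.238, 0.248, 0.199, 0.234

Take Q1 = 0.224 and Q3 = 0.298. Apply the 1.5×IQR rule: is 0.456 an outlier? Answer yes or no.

yes

IQR = Q3 − Q1 = 0.298 − 0.224 = 0.074.
Lower fence = Q1 − 1.5·IQR = 0.224 − 0.111 = 0.113.
Upper fence = Q3 + 1.5·IQR = 0.298 + 0.111 = 0.409.
0.456 lies above the upper fence.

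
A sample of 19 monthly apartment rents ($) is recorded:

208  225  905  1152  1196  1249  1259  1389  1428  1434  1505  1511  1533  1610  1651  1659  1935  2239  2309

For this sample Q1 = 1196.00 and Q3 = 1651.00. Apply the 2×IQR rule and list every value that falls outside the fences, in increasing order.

IQR = Q3 − Q1 = 1651.00 − 1196.00 = 455.00.
Lower fence = Q1 − 2·IQR = 1196.00 − 910.00 = 286.00.
Upper fence = Q3 + 2·IQR = 1651.00 + 910.00 = 2561.00.
208 < 286.00 → outlier.
225 < 286.00 → outlier.
All remaining values lie within [286.00, 2561.00].

208, 225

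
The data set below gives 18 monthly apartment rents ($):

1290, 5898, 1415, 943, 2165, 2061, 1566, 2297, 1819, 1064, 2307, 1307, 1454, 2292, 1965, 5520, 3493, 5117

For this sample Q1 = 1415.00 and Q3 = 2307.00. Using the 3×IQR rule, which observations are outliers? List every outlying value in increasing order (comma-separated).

IQR = Q3 − Q1 = 2307.00 − 1415.00 = 892.00.
Lower fence = Q1 − 3·IQR = 1415.00 − 2676.00 = -1261.00.
Upper fence = Q3 + 3·IQR = 2307.00 + 2676.00 = 4983.00.
5117 > 4983.00 → outlier.
5520 > 4983.00 → outlier.
5898 > 4983.00 → outlier.
All remaining values lie within [-1261.00, 4983.00].

5117, 5520, 5898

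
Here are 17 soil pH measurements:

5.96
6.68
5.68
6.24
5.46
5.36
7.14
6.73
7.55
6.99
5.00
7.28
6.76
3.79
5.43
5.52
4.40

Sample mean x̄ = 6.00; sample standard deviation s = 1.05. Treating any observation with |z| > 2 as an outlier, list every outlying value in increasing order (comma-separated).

Cutoffs at x̄ ± 2s: 6.00 ± 2·1.05 = [3.90, 8.10].
3.79: z = -2.10, |z| > 2 → outlier.
Every other value lies within [3.90, 8.10].

3.79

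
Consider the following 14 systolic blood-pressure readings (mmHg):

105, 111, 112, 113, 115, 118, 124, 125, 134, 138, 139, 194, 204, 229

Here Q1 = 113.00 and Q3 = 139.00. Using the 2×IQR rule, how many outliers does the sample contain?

3

IQR = 26.00; fences at 113.00 − 52.00 = 61.00 and 139.00 + 52.00 = 191.00.
Outside the cutoffs: 194, 204, 229.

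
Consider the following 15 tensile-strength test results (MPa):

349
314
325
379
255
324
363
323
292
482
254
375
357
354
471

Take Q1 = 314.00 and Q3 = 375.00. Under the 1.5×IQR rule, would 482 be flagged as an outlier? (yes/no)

IQR = Q3 − Q1 = 375.00 − 314.00 = 61.00.
Lower fence = Q1 − 1.5·IQR = 314.00 − 91.50 = 222.50.
Upper fence = Q3 + 1.5·IQR = 375.00 + 91.50 = 466.50.
482 lies above the upper fence.

yes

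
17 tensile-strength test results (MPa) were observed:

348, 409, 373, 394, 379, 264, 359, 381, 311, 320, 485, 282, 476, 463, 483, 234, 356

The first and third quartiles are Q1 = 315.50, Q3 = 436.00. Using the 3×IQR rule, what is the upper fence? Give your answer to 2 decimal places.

797.50

IQR = Q3 − Q1 = 436.00 − 315.50 = 120.50.
Lower fence = Q1 − 3·IQR = 315.50 − 361.50 = -46.00.
Upper fence = Q3 + 3·IQR = 436.00 + 361.50 = 797.50.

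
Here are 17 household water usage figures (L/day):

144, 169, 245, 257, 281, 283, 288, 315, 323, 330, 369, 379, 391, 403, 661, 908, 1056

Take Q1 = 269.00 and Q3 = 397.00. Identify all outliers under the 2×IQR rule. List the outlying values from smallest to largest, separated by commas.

661, 908, 1056

IQR = Q3 − Q1 = 397.00 − 269.00 = 128.00.
Lower fence = Q1 − 2·IQR = 269.00 − 256.00 = 13.00.
Upper fence = Q3 + 2·IQR = 397.00 + 256.00 = 653.00.
661 > 653.00 → outlier.
908 > 653.00 → outlier.
1056 > 653.00 → outlier.
All remaining values lie within [13.00, 653.00].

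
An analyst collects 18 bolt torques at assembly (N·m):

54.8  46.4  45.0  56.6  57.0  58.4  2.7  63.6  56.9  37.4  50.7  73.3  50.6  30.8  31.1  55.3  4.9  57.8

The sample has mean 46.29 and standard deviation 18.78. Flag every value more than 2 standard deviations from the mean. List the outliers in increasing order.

Cutoffs at x̄ ± 2s: 46.29 ± 2·18.78 = [8.73, 83.85].
2.7: z = -2.32, |z| > 2 → outlier.
4.9: z = -2.20, |z| > 2 → outlier.
Every other value lies within [8.73, 83.85].

2.7, 4.9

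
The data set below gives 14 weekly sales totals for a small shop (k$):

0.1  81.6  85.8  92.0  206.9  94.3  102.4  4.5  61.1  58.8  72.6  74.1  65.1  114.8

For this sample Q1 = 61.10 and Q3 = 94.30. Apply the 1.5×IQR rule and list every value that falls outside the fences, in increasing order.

IQR = Q3 − Q1 = 94.30 − 61.10 = 33.20.
Lower fence = Q1 − 1.5·IQR = 61.10 − 49.80 = 11.30.
Upper fence = Q3 + 1.5·IQR = 94.30 + 49.80 = 144.10.
0.1 < 11.30 → outlier.
4.5 < 11.30 → outlier.
206.9 > 144.10 → outlier.
All remaining values lie within [11.30, 144.10].

0.1, 4.5, 206.9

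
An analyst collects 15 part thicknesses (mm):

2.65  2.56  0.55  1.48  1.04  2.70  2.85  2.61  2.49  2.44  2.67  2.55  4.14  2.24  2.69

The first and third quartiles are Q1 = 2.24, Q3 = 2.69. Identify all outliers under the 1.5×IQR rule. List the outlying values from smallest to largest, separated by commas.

0.55, 1.04, 1.48, 4.14

IQR = Q3 − Q1 = 2.69 − 2.24 = 0.45.
Lower fence = Q1 − 1.5·IQR = 2.24 − 0.675 = 1.565.
Upper fence = Q3 + 1.5·IQR = 2.69 + 0.675 = 3.365.
0.55 < 1.565 → outlier.
1.04 < 1.565 → outlier.
1.48 < 1.565 → outlier.
4.14 > 3.365 → outlier.
All remaining values lie within [1.565, 3.365].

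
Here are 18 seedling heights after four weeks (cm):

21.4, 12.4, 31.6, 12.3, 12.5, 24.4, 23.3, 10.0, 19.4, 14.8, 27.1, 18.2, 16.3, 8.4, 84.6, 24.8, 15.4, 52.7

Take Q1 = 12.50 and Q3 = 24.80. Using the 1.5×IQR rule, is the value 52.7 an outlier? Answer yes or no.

IQR = Q3 − Q1 = 24.80 − 12.50 = 12.30.
Lower fence = Q1 − 1.5·IQR = 12.50 − 18.45 = -5.95.
Upper fence = Q3 + 1.5·IQR = 24.80 + 18.45 = 43.25.
52.7 lies above the upper fence.

yes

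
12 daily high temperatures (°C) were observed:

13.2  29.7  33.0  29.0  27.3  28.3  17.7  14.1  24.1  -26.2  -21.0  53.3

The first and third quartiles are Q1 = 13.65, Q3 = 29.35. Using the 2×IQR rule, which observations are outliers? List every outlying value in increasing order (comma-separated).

-26.2, -21.0

IQR = Q3 − Q1 = 29.35 − 13.65 = 15.70.
Lower fence = Q1 − 2·IQR = 13.65 − 31.40 = -17.75.
Upper fence = Q3 + 2·IQR = 29.35 + 31.40 = 60.75.
-26.2 < -17.75 → outlier.
-21.0 < -17.75 → outlier.
All remaining values lie within [-17.75, 60.75].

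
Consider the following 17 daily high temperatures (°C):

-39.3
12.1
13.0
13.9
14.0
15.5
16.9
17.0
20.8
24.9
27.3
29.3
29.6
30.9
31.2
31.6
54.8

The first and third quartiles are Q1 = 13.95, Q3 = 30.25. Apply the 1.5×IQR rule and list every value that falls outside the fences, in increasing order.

-39.3, 54.8

IQR = Q3 − Q1 = 30.25 − 13.95 = 16.30.
Lower fence = Q1 − 1.5·IQR = 13.95 − 24.45 = -10.50.
Upper fence = Q3 + 1.5·IQR = 30.25 + 24.45 = 54.70.
-39.3 < -10.50 → outlier.
54.8 > 54.70 → outlier.
All remaining values lie within [-10.50, 54.70].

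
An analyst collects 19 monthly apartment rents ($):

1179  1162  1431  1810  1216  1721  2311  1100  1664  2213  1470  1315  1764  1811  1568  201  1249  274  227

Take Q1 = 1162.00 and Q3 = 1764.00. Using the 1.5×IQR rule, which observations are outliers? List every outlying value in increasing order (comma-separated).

IQR = Q3 − Q1 = 1764.00 − 1162.00 = 602.00.
Lower fence = Q1 − 1.5·IQR = 1162.00 − 903.00 = 259.00.
Upper fence = Q3 + 1.5·IQR = 1764.00 + 903.00 = 2667.00.
201 < 259.00 → outlier.
227 < 259.00 → outlier.
All remaining values lie within [259.00, 2667.00].

201, 227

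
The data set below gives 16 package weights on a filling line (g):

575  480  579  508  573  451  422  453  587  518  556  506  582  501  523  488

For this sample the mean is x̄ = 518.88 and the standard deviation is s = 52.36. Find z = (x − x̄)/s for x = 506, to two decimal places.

z = (506 − 518.88) / 52.36 = -0.25.

-0.25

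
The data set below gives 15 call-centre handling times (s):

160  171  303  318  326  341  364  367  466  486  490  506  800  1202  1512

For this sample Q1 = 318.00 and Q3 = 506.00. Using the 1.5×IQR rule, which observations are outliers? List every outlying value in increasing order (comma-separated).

IQR = Q3 − Q1 = 506.00 − 318.00 = 188.00.
Lower fence = Q1 − 1.5·IQR = 318.00 − 282.00 = 36.00.
Upper fence = Q3 + 1.5·IQR = 506.00 + 282.00 = 788.00.
800 > 788.00 → outlier.
1202 > 788.00 → outlier.
1512 > 788.00 → outlier.
All remaining values lie within [36.00, 788.00].

800, 1202, 1512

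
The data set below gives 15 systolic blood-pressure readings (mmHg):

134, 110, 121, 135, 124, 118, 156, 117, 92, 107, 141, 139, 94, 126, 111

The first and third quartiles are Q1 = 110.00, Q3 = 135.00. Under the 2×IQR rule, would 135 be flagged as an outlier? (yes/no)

IQR = Q3 − Q1 = 135.00 − 110.00 = 25.00.
Lower fence = Q1 − 2·IQR = 110.00 − 50.00 = 60.00.
Upper fence = Q3 + 2·IQR = 135.00 + 50.00 = 185.00.
135 lies within [60.00, 185.00].

no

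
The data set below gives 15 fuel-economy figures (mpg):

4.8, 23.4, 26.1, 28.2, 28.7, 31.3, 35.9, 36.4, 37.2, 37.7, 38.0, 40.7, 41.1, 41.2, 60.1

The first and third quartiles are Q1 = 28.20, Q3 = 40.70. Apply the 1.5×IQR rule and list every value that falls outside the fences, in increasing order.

IQR = Q3 − Q1 = 40.70 − 28.20 = 12.50.
Lower fence = Q1 − 1.5·IQR = 28.20 − 18.75 = 9.45.
Upper fence = Q3 + 1.5·IQR = 40.70 + 18.75 = 59.45.
4.8 < 9.45 → outlier.
60.1 > 59.45 → outlier.
All remaining values lie within [9.45, 59.45].

4.8, 60.1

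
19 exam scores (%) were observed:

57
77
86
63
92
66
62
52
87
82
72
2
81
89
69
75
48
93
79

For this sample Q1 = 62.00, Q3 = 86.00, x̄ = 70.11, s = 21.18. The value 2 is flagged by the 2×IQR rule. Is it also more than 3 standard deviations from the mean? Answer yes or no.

z = (2 − 70.11) / 21.18 = -3.22.
|z| = 3.22 > 3.

yes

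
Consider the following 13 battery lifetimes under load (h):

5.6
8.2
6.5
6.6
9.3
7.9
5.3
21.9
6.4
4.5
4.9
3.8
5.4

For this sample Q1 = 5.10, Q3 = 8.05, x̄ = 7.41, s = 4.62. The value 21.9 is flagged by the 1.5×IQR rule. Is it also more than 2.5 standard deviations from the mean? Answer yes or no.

yes

z = (21.9 − 7.41) / 4.62 = 3.14.
|z| = 3.14 > 2.5.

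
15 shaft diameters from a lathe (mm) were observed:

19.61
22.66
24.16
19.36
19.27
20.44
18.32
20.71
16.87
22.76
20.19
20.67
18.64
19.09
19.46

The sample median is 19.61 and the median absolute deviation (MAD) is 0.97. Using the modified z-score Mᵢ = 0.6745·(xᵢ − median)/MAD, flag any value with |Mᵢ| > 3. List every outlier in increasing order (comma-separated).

|Mᵢ| > 3 ⇔ |xᵢ − 19.61| > 3·0.97/0.6745 = 4.31.
So outliers lie outside [15.30, 23.92].
24.16: M = 3.16 → outlier.

24.16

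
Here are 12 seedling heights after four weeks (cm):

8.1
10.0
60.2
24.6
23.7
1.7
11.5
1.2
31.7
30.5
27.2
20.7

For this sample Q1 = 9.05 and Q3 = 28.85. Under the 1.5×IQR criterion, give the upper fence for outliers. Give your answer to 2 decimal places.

IQR = Q3 − Q1 = 28.85 − 9.05 = 19.80.
Lower fence = Q1 − 1.5·IQR = 9.05 − 29.70 = -20.65.
Upper fence = Q3 + 1.5·IQR = 28.85 + 29.70 = 58.55.

58.55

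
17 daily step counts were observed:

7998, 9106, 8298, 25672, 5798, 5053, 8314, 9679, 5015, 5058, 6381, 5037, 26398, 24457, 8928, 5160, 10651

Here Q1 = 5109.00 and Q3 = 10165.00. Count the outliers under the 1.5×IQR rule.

3

IQR = 5056.00; fences at 5109.00 − 7584.00 = -2475.00 and 10165.00 + 7584.00 = 17749.00.
Outside the cutoffs: 24457, 25672, 26398.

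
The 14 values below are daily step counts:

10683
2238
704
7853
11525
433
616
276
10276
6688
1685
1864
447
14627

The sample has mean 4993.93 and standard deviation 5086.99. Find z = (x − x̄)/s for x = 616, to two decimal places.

-0.86

z = (616 − 4993.93) / 5086.99 = -0.86.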